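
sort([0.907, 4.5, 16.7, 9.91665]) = [0.907, 4.5, 9.91665, 16.7]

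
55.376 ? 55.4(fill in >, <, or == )<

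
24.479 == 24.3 False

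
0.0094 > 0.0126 False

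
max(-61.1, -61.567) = -61.1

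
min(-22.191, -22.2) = -22.2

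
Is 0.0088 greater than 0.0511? No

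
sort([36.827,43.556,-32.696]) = [-32.696,36.827,43.556]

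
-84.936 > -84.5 False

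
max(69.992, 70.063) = 70.063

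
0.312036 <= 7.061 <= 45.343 True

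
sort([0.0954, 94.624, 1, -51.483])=[-51.483, 0.0954, 1, 94.624]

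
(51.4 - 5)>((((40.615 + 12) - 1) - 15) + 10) False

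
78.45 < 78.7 True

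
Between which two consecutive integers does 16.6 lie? 16 and 17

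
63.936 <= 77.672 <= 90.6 True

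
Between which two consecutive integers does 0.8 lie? 0 and 1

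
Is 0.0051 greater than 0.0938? No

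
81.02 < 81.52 True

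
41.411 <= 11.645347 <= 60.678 False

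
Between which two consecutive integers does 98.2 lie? 98 and 99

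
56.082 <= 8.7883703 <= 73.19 False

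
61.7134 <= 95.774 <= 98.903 True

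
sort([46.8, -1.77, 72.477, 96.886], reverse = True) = [96.886, 72.477, 46.8, -1.77]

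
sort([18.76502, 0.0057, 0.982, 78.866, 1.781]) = [0.0057, 0.982, 1.781, 18.76502, 78.866]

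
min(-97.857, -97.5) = -97.857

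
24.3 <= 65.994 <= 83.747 True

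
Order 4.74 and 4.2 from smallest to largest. 4.2, 4.74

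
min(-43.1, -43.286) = -43.286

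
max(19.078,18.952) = 19.078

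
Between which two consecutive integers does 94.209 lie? 94 and 95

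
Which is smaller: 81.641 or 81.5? 81.5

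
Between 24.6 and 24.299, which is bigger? 24.6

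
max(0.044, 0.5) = 0.5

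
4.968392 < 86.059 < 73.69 False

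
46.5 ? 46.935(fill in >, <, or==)<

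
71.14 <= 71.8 True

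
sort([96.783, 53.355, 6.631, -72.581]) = [-72.581, 6.631, 53.355, 96.783]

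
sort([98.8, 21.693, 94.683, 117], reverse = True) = [117, 98.8, 94.683, 21.693]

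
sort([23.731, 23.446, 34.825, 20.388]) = [20.388, 23.446, 23.731, 34.825]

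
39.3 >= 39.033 True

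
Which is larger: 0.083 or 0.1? 0.1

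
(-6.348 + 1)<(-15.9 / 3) True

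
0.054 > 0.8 False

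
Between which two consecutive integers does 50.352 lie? 50 and 51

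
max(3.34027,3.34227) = 3.34227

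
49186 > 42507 True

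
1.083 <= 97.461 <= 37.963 False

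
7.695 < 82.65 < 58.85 False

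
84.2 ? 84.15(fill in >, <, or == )>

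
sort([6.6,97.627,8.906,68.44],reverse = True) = [97.627,68.44,8.906,6.6]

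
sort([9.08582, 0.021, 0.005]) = [0.005, 0.021, 9.08582]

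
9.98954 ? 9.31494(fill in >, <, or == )>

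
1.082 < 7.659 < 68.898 True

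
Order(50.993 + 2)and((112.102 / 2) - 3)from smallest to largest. (50.993 + 2), ((112.102 / 2) - 3)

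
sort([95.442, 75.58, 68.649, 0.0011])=[0.0011, 68.649, 75.58, 95.442]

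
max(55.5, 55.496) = 55.5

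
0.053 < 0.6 True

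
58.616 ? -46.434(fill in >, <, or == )>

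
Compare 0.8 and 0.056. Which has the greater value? 0.8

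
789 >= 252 True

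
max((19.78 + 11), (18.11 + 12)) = 30.78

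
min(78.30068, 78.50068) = 78.30068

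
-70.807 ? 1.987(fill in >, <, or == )<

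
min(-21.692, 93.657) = -21.692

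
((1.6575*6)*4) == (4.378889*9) False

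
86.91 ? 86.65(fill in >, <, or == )>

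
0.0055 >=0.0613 False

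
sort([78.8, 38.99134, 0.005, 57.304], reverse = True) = [78.8, 57.304, 38.99134, 0.005]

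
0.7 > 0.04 True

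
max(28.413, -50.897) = 28.413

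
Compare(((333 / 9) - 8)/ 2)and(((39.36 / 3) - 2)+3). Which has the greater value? (((333 / 9) - 8)/ 2)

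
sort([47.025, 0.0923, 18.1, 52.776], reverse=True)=[52.776, 47.025, 18.1, 0.0923]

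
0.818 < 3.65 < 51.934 True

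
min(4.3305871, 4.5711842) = 4.3305871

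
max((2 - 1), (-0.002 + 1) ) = 1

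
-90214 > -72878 False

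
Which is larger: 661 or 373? 661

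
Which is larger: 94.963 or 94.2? 94.963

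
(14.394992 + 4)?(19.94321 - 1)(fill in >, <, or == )<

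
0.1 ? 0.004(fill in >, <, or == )>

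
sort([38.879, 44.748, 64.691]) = [38.879, 44.748, 64.691]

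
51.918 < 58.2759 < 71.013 True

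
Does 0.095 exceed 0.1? No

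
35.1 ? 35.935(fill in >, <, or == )<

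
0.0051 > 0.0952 False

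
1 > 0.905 True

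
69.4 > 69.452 False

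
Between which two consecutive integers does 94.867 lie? 94 and 95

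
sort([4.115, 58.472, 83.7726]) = [4.115, 58.472, 83.7726]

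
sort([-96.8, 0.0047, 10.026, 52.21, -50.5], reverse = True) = [52.21, 10.026, 0.0047, -50.5, -96.8]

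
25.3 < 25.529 True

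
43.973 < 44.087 True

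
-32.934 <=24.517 True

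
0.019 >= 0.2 False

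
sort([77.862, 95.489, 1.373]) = [1.373, 77.862, 95.489]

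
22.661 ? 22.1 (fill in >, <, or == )>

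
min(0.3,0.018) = 0.018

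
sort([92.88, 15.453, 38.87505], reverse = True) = [92.88, 38.87505, 15.453]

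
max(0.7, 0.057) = 0.7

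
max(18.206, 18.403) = 18.403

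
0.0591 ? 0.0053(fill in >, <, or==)>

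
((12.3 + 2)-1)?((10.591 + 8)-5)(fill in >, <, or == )<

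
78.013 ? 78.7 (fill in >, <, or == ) <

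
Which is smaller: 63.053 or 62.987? 62.987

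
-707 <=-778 False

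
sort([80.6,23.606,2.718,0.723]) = [0.723,2.718,23.606,80.6]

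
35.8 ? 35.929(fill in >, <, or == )<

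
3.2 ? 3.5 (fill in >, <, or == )<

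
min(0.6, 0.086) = 0.086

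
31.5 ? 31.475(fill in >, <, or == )>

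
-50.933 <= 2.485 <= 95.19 True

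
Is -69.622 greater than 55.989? No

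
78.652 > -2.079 True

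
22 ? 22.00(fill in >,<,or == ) ==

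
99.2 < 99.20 False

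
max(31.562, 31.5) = 31.562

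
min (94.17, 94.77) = 94.17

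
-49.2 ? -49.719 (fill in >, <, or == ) >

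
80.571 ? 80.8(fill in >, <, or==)<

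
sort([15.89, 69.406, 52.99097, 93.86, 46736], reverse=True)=[46736, 93.86, 69.406, 52.99097, 15.89]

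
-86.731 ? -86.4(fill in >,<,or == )<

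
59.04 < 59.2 True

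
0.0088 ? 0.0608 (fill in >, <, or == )<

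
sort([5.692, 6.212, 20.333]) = [5.692, 6.212, 20.333]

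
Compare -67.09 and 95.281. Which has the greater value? 95.281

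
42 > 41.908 True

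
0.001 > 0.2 False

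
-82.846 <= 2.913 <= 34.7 True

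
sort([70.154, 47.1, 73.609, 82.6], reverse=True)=[82.6, 73.609, 70.154, 47.1]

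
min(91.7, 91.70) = 91.7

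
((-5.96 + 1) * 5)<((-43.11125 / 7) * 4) True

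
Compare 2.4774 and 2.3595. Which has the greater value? 2.4774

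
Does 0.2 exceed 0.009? Yes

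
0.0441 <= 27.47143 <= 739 True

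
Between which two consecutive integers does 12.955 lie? 12 and 13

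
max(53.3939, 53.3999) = 53.3999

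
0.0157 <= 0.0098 False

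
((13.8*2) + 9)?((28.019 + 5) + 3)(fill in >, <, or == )>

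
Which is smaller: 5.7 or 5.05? 5.05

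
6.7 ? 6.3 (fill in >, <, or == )>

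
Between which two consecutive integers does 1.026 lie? 1 and 2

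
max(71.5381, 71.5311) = 71.5381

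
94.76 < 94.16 False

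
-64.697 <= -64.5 True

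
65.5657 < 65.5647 False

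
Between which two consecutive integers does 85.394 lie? 85 and 86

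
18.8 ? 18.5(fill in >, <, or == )>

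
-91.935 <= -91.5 True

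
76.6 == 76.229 False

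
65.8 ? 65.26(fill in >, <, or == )>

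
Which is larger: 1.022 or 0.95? 1.022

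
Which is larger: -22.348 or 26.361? 26.361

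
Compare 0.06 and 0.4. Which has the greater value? 0.4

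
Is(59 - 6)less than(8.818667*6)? No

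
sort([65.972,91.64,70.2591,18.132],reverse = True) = [91.64,70.2591,65.972,18.132]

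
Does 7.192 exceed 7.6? No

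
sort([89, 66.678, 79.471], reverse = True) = [89, 79.471, 66.678]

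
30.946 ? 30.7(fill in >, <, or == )>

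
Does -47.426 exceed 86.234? No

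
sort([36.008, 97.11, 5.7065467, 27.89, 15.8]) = [5.7065467, 15.8, 27.89, 36.008, 97.11]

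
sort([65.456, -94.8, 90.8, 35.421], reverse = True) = [90.8, 65.456, 35.421, -94.8]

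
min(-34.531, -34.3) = -34.531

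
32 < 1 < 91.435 False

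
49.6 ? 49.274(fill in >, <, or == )>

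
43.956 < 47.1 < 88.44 True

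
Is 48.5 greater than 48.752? No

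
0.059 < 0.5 True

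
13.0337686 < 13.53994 True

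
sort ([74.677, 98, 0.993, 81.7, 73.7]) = [0.993, 73.7, 74.677, 81.7, 98]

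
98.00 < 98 False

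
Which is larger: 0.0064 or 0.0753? 0.0753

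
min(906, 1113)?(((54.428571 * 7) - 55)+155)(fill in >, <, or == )>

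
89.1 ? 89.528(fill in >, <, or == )<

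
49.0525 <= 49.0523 False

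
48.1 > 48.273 False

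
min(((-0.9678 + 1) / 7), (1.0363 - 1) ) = 0.0046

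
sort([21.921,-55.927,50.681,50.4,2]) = [-55.927,2,21.921,50.4,50.681]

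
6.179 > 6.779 False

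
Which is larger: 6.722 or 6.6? 6.722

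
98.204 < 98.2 False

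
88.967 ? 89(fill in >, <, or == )<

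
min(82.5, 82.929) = 82.5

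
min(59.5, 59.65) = 59.5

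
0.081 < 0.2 True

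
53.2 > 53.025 True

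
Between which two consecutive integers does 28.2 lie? 28 and 29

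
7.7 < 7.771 True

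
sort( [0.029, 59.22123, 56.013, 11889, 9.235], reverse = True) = [11889, 59.22123, 56.013, 9.235, 0.029]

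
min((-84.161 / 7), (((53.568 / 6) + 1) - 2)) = -12.023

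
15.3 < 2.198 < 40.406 False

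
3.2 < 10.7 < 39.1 True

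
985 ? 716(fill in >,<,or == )>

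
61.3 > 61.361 False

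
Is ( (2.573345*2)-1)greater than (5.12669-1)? Yes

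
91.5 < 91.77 True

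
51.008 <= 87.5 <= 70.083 False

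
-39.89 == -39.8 False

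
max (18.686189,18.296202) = 18.686189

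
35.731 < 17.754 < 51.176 False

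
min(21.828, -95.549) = -95.549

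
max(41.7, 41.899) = 41.899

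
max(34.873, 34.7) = 34.873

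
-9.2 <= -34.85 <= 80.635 False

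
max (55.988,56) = 56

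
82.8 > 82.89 False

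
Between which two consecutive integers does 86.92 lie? 86 and 87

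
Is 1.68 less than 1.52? No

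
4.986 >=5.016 False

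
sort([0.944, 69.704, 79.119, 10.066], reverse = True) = [79.119, 69.704, 10.066, 0.944]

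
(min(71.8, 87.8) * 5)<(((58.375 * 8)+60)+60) True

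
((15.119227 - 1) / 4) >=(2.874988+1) False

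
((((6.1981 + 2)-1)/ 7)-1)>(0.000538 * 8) True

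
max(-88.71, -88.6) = -88.6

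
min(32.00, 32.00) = 32.00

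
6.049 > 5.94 True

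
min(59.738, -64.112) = -64.112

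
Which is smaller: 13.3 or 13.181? 13.181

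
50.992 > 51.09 False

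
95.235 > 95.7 False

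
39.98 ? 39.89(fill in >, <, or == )>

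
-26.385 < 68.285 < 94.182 True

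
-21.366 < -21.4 False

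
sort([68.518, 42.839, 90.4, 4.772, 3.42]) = [3.42, 4.772, 42.839, 68.518, 90.4]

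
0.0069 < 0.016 True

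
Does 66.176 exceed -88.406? Yes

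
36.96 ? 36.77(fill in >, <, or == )>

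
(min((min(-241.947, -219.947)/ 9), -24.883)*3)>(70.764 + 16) False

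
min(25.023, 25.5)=25.023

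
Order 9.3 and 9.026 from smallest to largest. 9.026, 9.3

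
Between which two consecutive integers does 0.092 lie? 0 and 1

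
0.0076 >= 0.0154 False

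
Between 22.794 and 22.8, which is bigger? 22.8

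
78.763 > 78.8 False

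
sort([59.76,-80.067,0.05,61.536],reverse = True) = [61.536,59.76,0.05,-80.067]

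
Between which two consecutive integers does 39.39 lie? 39 and 40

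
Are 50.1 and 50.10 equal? Yes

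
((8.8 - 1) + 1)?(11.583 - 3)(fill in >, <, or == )>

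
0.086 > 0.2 False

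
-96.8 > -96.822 True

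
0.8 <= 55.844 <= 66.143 True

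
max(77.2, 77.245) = 77.245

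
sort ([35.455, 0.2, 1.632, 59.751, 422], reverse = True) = [422, 59.751, 35.455, 1.632, 0.2]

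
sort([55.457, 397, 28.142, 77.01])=[28.142, 55.457, 77.01, 397]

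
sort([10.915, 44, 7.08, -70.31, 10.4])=[-70.31, 7.08, 10.4, 10.915, 44]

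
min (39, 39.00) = 39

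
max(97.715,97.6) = 97.715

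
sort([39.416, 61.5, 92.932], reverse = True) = [92.932, 61.5, 39.416]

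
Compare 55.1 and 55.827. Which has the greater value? 55.827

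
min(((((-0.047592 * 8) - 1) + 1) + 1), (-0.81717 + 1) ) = 0.18283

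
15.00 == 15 True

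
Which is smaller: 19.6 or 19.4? 19.4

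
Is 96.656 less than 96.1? No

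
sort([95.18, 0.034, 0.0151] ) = [0.0151, 0.034, 95.18]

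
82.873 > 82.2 True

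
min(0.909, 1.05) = 0.909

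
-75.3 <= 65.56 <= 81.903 True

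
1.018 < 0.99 False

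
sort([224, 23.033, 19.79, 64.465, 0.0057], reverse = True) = [224, 64.465, 23.033, 19.79, 0.0057]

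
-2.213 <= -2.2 True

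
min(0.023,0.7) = 0.023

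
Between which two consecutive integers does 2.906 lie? 2 and 3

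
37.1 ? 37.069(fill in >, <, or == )>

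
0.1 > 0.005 True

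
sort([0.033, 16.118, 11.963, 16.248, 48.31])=[0.033, 11.963, 16.118, 16.248, 48.31]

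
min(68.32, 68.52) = 68.32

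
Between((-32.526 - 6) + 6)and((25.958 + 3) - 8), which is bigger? ((25.958 + 3) - 8)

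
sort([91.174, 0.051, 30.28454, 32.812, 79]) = [0.051, 30.28454, 32.812, 79, 91.174]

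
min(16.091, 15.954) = 15.954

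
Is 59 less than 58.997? No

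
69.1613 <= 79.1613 True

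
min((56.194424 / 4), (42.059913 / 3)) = 14.019971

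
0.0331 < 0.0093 False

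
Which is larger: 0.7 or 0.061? 0.7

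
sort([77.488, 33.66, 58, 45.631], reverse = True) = [77.488, 58, 45.631, 33.66]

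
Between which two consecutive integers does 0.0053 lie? 0 and 1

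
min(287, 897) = 287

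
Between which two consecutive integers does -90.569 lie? -91 and -90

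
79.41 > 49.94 True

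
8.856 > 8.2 True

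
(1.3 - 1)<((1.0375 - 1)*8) False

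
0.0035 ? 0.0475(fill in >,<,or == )<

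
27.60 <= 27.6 True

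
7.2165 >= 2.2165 True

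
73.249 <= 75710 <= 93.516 False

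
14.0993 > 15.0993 False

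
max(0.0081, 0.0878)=0.0878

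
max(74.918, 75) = 75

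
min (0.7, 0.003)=0.003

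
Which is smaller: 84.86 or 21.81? 21.81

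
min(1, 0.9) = 0.9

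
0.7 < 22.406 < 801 True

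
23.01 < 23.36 True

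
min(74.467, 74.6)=74.467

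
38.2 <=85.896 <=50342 True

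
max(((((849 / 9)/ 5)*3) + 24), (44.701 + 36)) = 80.701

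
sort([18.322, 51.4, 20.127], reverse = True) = [51.4, 20.127, 18.322]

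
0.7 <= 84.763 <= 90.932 True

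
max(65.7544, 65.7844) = 65.7844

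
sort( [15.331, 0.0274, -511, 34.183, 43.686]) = [-511, 0.0274, 15.331, 34.183, 43.686]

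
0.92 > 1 False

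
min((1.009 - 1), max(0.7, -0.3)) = 0.009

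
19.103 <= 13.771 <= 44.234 False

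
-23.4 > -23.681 True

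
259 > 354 False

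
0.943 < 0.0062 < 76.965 False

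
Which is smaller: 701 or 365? 365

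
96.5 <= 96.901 True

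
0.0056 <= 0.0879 True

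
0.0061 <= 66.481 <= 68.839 True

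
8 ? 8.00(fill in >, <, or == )==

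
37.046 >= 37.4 False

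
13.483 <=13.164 False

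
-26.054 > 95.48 False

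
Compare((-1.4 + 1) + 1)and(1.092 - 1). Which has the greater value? ((-1.4 + 1) + 1)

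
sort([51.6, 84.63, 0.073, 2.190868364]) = [0.073, 2.190868364, 51.6, 84.63]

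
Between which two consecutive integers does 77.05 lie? 77 and 78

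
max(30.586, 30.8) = 30.8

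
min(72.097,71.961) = 71.961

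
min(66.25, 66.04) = 66.04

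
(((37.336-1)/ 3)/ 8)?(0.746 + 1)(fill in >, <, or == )<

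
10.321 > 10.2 True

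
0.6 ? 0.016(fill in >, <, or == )>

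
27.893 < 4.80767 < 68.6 False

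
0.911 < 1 True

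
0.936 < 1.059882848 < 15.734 True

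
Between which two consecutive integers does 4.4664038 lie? 4 and 5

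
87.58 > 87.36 True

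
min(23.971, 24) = 23.971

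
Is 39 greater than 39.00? No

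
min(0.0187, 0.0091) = 0.0091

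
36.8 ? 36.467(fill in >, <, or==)>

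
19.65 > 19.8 False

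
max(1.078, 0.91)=1.078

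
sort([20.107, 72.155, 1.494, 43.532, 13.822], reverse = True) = [72.155, 43.532, 20.107, 13.822, 1.494]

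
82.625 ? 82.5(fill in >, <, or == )>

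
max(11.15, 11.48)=11.48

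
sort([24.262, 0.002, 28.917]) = [0.002, 24.262, 28.917]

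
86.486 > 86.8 False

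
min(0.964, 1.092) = 0.964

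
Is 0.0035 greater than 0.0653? No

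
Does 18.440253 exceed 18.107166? Yes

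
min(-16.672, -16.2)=-16.672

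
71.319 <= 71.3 False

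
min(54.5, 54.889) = 54.5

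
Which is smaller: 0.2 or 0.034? 0.034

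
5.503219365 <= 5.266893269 False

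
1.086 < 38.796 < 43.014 True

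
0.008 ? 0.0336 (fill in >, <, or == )<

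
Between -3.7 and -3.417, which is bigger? -3.417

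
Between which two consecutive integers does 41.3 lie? 41 and 42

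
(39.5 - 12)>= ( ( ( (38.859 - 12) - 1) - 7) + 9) False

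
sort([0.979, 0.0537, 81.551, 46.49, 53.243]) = [0.0537, 0.979, 46.49, 53.243, 81.551]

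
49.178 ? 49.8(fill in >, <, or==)<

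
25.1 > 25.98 False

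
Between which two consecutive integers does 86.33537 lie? 86 and 87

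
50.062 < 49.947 False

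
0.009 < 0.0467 True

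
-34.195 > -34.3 True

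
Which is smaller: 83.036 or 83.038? 83.036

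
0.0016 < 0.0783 True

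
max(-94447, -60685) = -60685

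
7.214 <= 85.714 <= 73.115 False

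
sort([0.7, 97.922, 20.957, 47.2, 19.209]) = [0.7, 19.209, 20.957, 47.2, 97.922]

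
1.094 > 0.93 True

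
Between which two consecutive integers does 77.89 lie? 77 and 78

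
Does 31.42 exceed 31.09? Yes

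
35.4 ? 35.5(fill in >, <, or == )<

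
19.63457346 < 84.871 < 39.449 False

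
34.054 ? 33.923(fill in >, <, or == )>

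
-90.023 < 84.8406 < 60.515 False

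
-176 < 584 True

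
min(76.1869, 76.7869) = 76.1869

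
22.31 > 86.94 False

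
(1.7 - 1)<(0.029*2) False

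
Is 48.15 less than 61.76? Yes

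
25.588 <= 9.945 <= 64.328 False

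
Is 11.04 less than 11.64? Yes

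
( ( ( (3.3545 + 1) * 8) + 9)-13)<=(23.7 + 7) False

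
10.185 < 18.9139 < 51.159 True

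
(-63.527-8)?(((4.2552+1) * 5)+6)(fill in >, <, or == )<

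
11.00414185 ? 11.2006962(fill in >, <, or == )<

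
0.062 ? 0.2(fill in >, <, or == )<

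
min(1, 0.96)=0.96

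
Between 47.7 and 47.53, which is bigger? 47.7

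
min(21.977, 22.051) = 21.977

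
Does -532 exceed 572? No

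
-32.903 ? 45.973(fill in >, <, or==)<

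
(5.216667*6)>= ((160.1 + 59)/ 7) True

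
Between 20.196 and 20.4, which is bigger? 20.4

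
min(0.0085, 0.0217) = 0.0085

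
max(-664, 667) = 667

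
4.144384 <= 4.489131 True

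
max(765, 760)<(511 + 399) True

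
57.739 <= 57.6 False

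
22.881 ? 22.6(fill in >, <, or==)>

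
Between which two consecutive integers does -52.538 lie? -53 and -52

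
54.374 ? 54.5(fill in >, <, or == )<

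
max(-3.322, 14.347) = 14.347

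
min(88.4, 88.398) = 88.398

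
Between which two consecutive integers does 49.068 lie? 49 and 50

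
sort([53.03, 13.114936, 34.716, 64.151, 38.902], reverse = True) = [64.151, 53.03, 38.902, 34.716, 13.114936]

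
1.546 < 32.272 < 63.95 True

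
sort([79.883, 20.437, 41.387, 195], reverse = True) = [195, 79.883, 41.387, 20.437]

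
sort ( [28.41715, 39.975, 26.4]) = [26.4, 28.41715, 39.975]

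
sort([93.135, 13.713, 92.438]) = [13.713, 92.438, 93.135]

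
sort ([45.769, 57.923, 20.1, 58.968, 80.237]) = [20.1, 45.769, 57.923, 58.968, 80.237]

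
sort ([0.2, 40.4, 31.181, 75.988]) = [0.2, 31.181, 40.4, 75.988]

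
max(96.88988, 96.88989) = 96.88989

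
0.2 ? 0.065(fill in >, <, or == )>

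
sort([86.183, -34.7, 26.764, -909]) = [-909, -34.7, 26.764, 86.183]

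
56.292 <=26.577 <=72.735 False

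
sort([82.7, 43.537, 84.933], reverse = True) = [84.933, 82.7, 43.537]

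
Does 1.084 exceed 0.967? Yes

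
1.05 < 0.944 False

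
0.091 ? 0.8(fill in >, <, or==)<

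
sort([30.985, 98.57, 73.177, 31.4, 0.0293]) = [0.0293, 30.985, 31.4, 73.177, 98.57]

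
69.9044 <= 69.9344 True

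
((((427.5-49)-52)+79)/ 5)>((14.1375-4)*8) False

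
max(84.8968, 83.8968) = 84.8968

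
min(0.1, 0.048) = 0.048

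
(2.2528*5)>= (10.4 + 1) False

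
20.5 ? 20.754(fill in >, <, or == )<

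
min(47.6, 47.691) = 47.6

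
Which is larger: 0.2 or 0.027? 0.2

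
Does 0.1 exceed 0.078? Yes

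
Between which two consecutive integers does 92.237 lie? 92 and 93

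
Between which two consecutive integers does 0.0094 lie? 0 and 1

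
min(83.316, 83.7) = 83.316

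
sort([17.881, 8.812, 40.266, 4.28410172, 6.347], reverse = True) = [40.266, 17.881, 8.812, 6.347, 4.28410172]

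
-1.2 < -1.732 False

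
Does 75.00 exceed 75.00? No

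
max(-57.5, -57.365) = -57.365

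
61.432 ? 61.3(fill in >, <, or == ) >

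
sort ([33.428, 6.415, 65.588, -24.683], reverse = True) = [65.588, 33.428, 6.415, -24.683]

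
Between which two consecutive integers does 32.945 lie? 32 and 33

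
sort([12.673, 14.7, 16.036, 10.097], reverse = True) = [16.036, 14.7, 12.673, 10.097]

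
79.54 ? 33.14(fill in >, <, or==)>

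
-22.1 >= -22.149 True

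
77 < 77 False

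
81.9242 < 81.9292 True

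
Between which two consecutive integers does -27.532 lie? -28 and -27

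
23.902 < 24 True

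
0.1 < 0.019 False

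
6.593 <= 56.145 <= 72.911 True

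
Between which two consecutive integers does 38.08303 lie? 38 and 39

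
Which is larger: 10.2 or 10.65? 10.65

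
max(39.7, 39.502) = 39.7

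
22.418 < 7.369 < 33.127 False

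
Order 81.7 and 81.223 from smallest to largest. 81.223, 81.7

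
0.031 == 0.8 False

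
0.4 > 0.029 True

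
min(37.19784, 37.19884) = 37.19784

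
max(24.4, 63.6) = 63.6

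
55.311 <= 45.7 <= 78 False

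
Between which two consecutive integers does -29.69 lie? -30 and -29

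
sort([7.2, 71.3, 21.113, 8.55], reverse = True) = [71.3, 21.113, 8.55, 7.2]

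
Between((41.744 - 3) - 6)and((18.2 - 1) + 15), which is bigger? ((41.744 - 3) - 6)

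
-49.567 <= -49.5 True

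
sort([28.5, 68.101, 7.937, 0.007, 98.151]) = [0.007, 7.937, 28.5, 68.101, 98.151]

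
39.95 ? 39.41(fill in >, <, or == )>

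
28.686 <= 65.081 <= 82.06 True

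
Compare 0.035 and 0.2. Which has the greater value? 0.2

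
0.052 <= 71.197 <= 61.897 False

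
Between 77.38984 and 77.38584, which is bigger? 77.38984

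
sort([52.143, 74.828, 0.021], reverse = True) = [74.828, 52.143, 0.021]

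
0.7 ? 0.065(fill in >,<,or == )>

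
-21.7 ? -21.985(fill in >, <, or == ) >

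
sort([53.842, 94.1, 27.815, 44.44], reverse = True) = [94.1, 53.842, 44.44, 27.815]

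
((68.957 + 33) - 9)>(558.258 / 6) False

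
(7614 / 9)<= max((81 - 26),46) False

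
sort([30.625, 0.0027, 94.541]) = [0.0027, 30.625, 94.541]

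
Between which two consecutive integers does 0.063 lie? 0 and 1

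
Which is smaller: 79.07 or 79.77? 79.07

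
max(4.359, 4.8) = 4.8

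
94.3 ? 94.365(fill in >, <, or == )<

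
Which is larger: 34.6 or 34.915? 34.915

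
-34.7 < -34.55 True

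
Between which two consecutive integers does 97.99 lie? 97 and 98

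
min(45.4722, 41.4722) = 41.4722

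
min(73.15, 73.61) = 73.15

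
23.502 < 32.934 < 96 True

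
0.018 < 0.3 True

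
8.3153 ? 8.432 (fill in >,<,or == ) <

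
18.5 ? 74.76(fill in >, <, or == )<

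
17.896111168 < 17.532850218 False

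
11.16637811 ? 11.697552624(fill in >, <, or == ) <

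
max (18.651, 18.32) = 18.651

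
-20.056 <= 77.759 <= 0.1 False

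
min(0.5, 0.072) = 0.072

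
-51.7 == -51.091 False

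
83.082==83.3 False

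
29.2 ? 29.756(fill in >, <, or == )<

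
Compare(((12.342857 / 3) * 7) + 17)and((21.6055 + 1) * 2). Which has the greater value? (((12.342857 / 3) * 7) + 17)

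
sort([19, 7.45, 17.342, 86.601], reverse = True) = [86.601, 19, 17.342, 7.45]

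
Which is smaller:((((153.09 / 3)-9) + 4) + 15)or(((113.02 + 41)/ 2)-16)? (((113.02 + 41)/ 2)-16)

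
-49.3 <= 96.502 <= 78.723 False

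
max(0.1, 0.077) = 0.1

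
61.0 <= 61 True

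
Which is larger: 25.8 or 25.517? 25.8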